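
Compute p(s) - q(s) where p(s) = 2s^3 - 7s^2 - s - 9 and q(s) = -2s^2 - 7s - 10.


Distribute the minus sign:
  (2s^3 - 7s^2 - s - 9)
- (-2s^2 - 7s - 10)
Negate second polynomial: 2s^2 + 7s + 10
Add: 2s^3 - 5s^2 + 6s + 1


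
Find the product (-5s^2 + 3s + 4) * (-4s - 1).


Distribute each term of the first polynomial:
  (-5s^2)(-4s - 1) = 20s^3 + 5s^2
  (3s)(-4s - 1) = -12s^2 - 3s
  (4)(-4s - 1) = -16s - 4
Sum: 20s^3 - 7s^2 - 19s - 4


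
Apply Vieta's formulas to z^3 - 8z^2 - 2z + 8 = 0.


Monic cubic z^3+bz^2+cz+d=0: sum=-b, pairwise sum=c, product=-d.
b=-8, c=-2, d=8
r1+r2+r3 = 8
r1r2+r1r3+r2r3 = -2
r1r2r3 = -8


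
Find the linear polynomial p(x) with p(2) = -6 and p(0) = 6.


p(x) = mx + b. Using p(2)=-6, p(0)=6:
m = (-6 - 6)/(2) = -12/2 = -6
b = -6 - m*(2) = -6 + 12 = 6
p(x) = -6x + 6


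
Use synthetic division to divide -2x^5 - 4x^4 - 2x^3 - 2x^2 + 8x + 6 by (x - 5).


Synthetic division with c = 5. Coefficients: -2, -4, -2, -2, 8, 6
Bring down -2.
  -2 * 5 = -10; -10 - 4 = -14
  -14 * 5 = -70; -70 - 2 = -72
  -72 * 5 = -360; -360 - 2 = -362
  -362 * 5 = -1810; -1810 + 8 = -1802
  -1802 * 5 = -9010; -9010 + 6 = -9004
Quotient: -2x^4 - 14x^3 - 72x^2 - 362x - 1802, Remainder: -9004


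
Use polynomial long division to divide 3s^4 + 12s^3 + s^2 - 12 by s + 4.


(3s^4 + 12s^3 + s^2 - 12) / (s + 4)
Step 1: 3s^3 * (s + 4) = 3s^4 + 12s^3; subtract.
Step 2: 0 * (s + 4) = 0; subtract.
Step 3: s * (s + 4) = s^2 + 4s; subtract.
Step 4: -4 * (s + 4) = -4s - 16; subtract.
Quotient: 3s^3 + s - 4, Remainder: 4


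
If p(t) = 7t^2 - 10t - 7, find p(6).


Using direct substitution:
  7 * (6)^2 = 252
  -10 * (6)^1 = -60
  constant: -7
Sum = 252 - 60 - 7 = 185


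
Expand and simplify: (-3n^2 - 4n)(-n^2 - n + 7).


Distribute each term of the first polynomial:
  (-3n^2)(-n^2 - n + 7) = 3n^4 + 3n^3 - 21n^2
  (-4n)(-n^2 - n + 7) = 4n^3 + 4n^2 - 28n
Sum: 3n^4 + 7n^3 - 17n^2 - 28n


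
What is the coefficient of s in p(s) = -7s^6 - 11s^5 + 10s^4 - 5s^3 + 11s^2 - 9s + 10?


Read off the coefficient of s: -9


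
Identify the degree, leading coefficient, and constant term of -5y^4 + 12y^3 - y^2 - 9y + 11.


Highest power of y is 4, with coefficient -5. Constant term is 11.
Degree = 4, leading coefficient = -5, constant term = 11


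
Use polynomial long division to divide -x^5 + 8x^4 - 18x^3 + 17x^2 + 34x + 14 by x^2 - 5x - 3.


(-x^5 + 8x^4 - 18x^3 + 17x^2 + 34x + 14) / (x^2 - 5x - 3)
Step 1: -x^3 * (x^2 - 5x - 3) = -x^5 + 5x^4 + 3x^3; subtract.
Step 2: 3x^2 * (x^2 - 5x - 3) = 3x^4 - 15x^3 - 9x^2; subtract.
Step 3: -6x * (x^2 - 5x - 3) = -6x^3 + 30x^2 + 18x; subtract.
Step 4: -4 * (x^2 - 5x - 3) = -4x^2 + 20x + 12; subtract.
Quotient: -x^3 + 3x^2 - 6x - 4, Remainder: -4x + 2


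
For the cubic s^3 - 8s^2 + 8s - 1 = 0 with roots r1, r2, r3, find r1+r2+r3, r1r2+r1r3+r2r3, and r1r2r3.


Monic cubic s^3+bs^2+cs+d=0: sum=-b, pairwise sum=c, product=-d.
b=-8, c=8, d=-1
r1+r2+r3 = 8
r1r2+r1r3+r2r3 = 8
r1r2r3 = 1


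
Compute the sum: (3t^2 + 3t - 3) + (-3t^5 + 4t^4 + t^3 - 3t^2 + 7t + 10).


Align terms by degree and add:
  3t^2 + 3t - 3
  -3t^5 + 4t^4 + t^3 - 3t^2 + 7t + 10
= -3t^5 + 4t^4 + t^3 + 10t + 7


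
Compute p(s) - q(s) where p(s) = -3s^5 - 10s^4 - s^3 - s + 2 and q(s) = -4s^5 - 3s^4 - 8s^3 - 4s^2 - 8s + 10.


Distribute the minus sign:
  (-3s^5 - 10s^4 - s^3 - s + 2)
- (-4s^5 - 3s^4 - 8s^3 - 4s^2 - 8s + 10)
Negate second polynomial: 4s^5 + 3s^4 + 8s^3 + 4s^2 + 8s - 10
Add: s^5 - 7s^4 + 7s^3 + 4s^2 + 7s - 8


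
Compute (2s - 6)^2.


Expand (2s - 6)^2 by repeated multiplication:
= 4s^2 - 24s + 36


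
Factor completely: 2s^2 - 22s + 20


Roots satisfy r1 + r2 = -b/a = 11 and r1*r2 = c/a = 10.
So r1 = 10, r2 = 1.
2s^2 - 22s + 20 = 2(s - r1)(s - r2) = 2(s - 10)(s - 1)


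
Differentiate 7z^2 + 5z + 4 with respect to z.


Apply the power rule term by term:
  d/dz(7z^2) = 14z
  d/dz(5z) = 5
  d/dz(4) = 0
p'(z) = 14z + 5


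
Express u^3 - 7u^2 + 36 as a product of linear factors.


Try integer roots (divisors of 36). u=3: p(3)=0.
Divide out (u - 3): quotient is u^2 - 4u - 12.
Factor the quadratic: (u - 6)(u + 2)
Result: (u - 3)(u - 6)(u + 2)


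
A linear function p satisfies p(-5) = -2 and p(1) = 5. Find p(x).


p(x) = mx + b. Using p(-5)=-2, p(1)=5:
m = (-2 - 5)/(-5 - 1) = -7/-6 = 7/6
b = -2 - m*(-5) = -2 + 35/6 = 23/6
p(x) = (7/6)x + (23/6)


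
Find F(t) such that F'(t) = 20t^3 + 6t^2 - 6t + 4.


Reverse power rule on each term:
  ∫ 20t^3 dt = 5t^4
  ∫ 6t^2 dt = 2t^3
  ∫ -6t dt = -3t^2
  ∫ 4 dt = 4t
F(t) = 5t^4 + 2t^3 - 3t^2 + 4t + C


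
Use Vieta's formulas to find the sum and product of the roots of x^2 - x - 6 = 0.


For ax^2+bx+c=0: sum = -b/a, product = c/a.
a=1, b=-1, c=-6
Sum = -(-1)/1 = 1
Product = (-6)/1 = -6


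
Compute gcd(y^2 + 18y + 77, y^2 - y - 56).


Factor each:
  y^2 + 18y + 77 = (y + 7)(y + 11)
  y^2 - y - 56 = (y + 7)(y - 8)
Common monic factor: y + 7


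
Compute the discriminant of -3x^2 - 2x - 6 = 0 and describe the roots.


D = b^2 - 4ac = (-2)^2 - 4(-3)(-6) = 4 - 72 = -68
Since D < 0: two complex conjugate roots (no real roots)


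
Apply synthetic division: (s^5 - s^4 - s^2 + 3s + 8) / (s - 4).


Synthetic division with c = 4. Coefficients: 1, -1, 0, -1, 3, 8
Bring down 1.
  1 * 4 = 4; 4 - 1 = 3
  3 * 4 = 12; 12 + 0 = 12
  12 * 4 = 48; 48 - 1 = 47
  47 * 4 = 188; 188 + 3 = 191
  191 * 4 = 764; 764 + 8 = 772
Quotient: s^4 + 3s^3 + 12s^2 + 47s + 191, Remainder: 772


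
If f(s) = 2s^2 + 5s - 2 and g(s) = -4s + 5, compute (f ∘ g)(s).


Substitute g(s) into f:
f(g(s)) = 2*(-4s + 5)^2 + 5*(-4s + 5) + (-2)
(-4s + 5)^2 = 16s^2 - 40s + 25
Expand and combine: 32s^2 - 100s + 73


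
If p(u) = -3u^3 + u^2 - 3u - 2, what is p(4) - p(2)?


p(4) = -190
p(2) = -28
p(4) - p(2) = -190 + 28 = -162


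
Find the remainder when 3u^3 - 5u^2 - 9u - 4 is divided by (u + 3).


By the Remainder Theorem, the remainder equals p(-3):
  3*(-3)^3 = -81
  -5*(-3)^2 = -45
  -9*(-3)^1 = 27
  constant: -4
Sum: -81 - 45 + 27 - 4 = -103


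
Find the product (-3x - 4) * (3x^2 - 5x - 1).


Distribute each term of the first polynomial:
  (-3x)(3x^2 - 5x - 1) = -9x^3 + 15x^2 + 3x
  (-4)(3x^2 - 5x - 1) = -12x^2 + 20x + 4
Sum: -9x^3 + 3x^2 + 23x + 4


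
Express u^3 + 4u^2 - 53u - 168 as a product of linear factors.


Try integer roots (divisors of -168). u=7: p(7)=0.
Divide out (u - 7): quotient is u^2 + 11u + 24.
Factor the quadratic: (u + 8)(u + 3)
Result: (u - 7)(u + 8)(u + 3)


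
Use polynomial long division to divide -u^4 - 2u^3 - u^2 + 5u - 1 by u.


(-u^4 - 2u^3 - u^2 + 5u - 1) / (u)
Step 1: -u^3 * (u) = -u^4; subtract.
Step 2: -2u^2 * (u) = -2u^3; subtract.
Step 3: -u * (u) = -u^2; subtract.
Step 4: 5 * (u) = 5u; subtract.
Quotient: -u^3 - 2u^2 - u + 5, Remainder: -1


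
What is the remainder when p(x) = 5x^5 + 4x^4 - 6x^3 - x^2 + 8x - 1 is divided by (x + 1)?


By the Remainder Theorem, the remainder equals p(-1):
  5*(-1)^5 = -5
  4*(-1)^4 = 4
  -6*(-1)^3 = 6
  -1*(-1)^2 = -1
  8*(-1)^1 = -8
  constant: -1
Sum: -5 + 4 + 6 - 1 - 8 - 1 = -5


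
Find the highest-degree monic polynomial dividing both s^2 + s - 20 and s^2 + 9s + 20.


Factor each:
  s^2 + s - 20 = (s + 5)(s - 4)
  s^2 + 9s + 20 = (s + 5)(s + 4)
Common monic factor: s + 5


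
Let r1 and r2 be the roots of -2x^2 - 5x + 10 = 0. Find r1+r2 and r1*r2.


For ax^2+bx+c=0: sum = -b/a, product = c/a.
a=-2, b=-5, c=10
Sum = -(-5)/-2 = -5/2
Product = (10)/-2 = -5


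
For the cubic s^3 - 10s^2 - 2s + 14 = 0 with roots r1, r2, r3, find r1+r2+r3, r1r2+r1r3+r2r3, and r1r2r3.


Monic cubic s^3+bs^2+cs+d=0: sum=-b, pairwise sum=c, product=-d.
b=-10, c=-2, d=14
r1+r2+r3 = 10
r1r2+r1r3+r2r3 = -2
r1r2r3 = -14


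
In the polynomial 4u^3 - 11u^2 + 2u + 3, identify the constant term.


Read off the constant term: 3


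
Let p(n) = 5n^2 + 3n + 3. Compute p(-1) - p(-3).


p(-1) = 5
p(-3) = 39
p(-1) - p(-3) = 5 - 39 = -34


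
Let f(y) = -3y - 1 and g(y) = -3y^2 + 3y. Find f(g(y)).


Substitute g(y) into f:
f(g(y)) = -3*(-3y^2 + 3y) + (-1)
Expand and combine: 9y^2 - 9y - 1


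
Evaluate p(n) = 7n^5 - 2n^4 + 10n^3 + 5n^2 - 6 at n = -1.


Using direct substitution:
  7 * (-1)^5 = -7
  -2 * (-1)^4 = -2
  10 * (-1)^3 = -10
  5 * (-1)^2 = 5
  0 * (-1)^1 = 0
  constant: -6
Sum = -7 - 2 - 10 + 5 + 0 - 6 = -20


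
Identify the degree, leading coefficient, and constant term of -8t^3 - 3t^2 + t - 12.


Highest power of t is 3, with coefficient -8. Constant term is -12.
Degree = 3, leading coefficient = -8, constant term = -12


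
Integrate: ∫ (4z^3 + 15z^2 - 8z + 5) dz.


Reverse power rule on each term:
  ∫ 4z^3 dz = z^4
  ∫ 15z^2 dz = 5z^3
  ∫ -8z dz = -4z^2
  ∫ 5 dz = 5z
F(z) = z^4 + 5z^3 - 4z^2 + 5z + C


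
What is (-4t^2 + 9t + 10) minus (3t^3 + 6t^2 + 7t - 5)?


Distribute the minus sign:
  (-4t^2 + 9t + 10)
- (3t^3 + 6t^2 + 7t - 5)
Negate second polynomial: -3t^3 - 6t^2 - 7t + 5
Add: -3t^3 - 10t^2 + 2t + 15


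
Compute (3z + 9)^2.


Expand (3z + 9)^2 by repeated multiplication:
= 9z^2 + 54z + 81


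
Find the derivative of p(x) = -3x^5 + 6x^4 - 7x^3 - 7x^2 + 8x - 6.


Apply the power rule term by term:
  d/dx(-3x^5) = -15x^4
  d/dx(6x^4) = 24x^3
  d/dx(-7x^3) = -21x^2
  d/dx(-7x^2) = -14x
  d/dx(8x) = 8
  d/dx(-6) = 0
p'(x) = -15x^4 + 24x^3 - 21x^2 - 14x + 8


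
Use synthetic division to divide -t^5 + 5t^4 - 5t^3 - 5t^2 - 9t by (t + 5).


Synthetic division with c = -5. Coefficients: -1, 5, -5, -5, -9, 0
Bring down -1.
  -1 * -5 = 5; 5 + 5 = 10
  10 * -5 = -50; -50 - 5 = -55
  -55 * -5 = 275; 275 - 5 = 270
  270 * -5 = -1350; -1350 - 9 = -1359
  -1359 * -5 = 6795; 6795 + 0 = 6795
Quotient: -t^4 + 10t^3 - 55t^2 + 270t - 1359, Remainder: 6795


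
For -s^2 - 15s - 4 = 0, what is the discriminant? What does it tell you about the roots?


D = b^2 - 4ac = (-15)^2 - 4(-1)(-4) = 225 - 16 = 209
Since D > 0: two distinct irrational roots


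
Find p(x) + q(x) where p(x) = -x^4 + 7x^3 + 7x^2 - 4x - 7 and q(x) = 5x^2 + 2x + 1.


Align terms by degree and add:
  -x^4 + 7x^3 + 7x^2 - 4x - 7
+ 5x^2 + 2x + 1
= -x^4 + 7x^3 + 12x^2 - 2x - 6


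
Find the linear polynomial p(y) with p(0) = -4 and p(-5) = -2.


p(y) = my + b. Using p(0)=-4, p(-5)=-2:
m = (-4 + 2)/(0 + 5) = -2/5 = -2/5
b = -4 - m*(0) = -4 = -4
p(y) = -(2/5)y - 4


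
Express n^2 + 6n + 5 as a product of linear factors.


Roots satisfy r1 + r2 = -b/a = -6 and r1*r2 = c/a = 5.
So r1 = -5, r2 = -1.
n^2 + 6n + 5 = (n - r1)(n - r2) = (n + 5)(n + 1)


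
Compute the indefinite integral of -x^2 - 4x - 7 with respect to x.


Reverse power rule on each term:
  ∫ -x^2 dx = -(1/3)x^3
  ∫ -4x dx = -2x^2
  ∫ -7 dx = -7x
F(x) = -(1/3)x^3 - 2x^2 - 7x + C


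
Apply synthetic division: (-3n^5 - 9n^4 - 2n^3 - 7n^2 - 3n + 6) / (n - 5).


Synthetic division with c = 5. Coefficients: -3, -9, -2, -7, -3, 6
Bring down -3.
  -3 * 5 = -15; -15 - 9 = -24
  -24 * 5 = -120; -120 - 2 = -122
  -122 * 5 = -610; -610 - 7 = -617
  -617 * 5 = -3085; -3085 - 3 = -3088
  -3088 * 5 = -15440; -15440 + 6 = -15434
Quotient: -3n^4 - 24n^3 - 122n^2 - 617n - 3088, Remainder: -15434


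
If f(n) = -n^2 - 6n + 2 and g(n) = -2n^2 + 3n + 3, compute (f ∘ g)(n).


Substitute g(n) into f:
f(g(n)) = -1*(-2n^2 + 3n + 3)^2 + (-6)*(-2n^2 + 3n + 3) + 2
(-2n^2 + 3n + 3)^2 = 4n^4 - 12n^3 - 3n^2 + 18n + 9
Expand and combine: -4n^4 + 12n^3 + 15n^2 - 36n - 25


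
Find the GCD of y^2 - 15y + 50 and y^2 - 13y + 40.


Factor each:
  y^2 - 15y + 50 = (y - 5)(y - 10)
  y^2 - 13y + 40 = (y - 5)(y - 8)
Common monic factor: y - 5


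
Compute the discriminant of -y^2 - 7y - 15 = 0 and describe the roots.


D = b^2 - 4ac = (-7)^2 - 4(-1)(-15) = 49 - 60 = -11
Since D < 0: two complex conjugate roots (no real roots)


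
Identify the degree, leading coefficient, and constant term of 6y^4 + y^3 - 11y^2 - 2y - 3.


Highest power of y is 4, with coefficient 6. Constant term is -3.
Degree = 4, leading coefficient = 6, constant term = -3


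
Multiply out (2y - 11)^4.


Expand (2y - 11)^4 by repeated multiplication:
  (2y - 11)^2 = 4y^2 - 44y + 121
  (2y - 11)^3 = 8y^3 - 132y^2 + 726y - 1331
= 16y^4 - 352y^3 + 2904y^2 - 10648y + 14641


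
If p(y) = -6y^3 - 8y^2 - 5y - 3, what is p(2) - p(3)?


p(2) = -93
p(3) = -252
p(2) - p(3) = -93 + 252 = 159


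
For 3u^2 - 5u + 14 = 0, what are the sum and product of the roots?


For au^2+bu+c=0: sum = -b/a, product = c/a.
a=3, b=-5, c=14
Sum = -(-5)/3 = 5/3
Product = (14)/3 = 14/3


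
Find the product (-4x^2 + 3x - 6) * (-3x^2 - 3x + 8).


Distribute each term of the first polynomial:
  (-4x^2)(-3x^2 - 3x + 8) = 12x^4 + 12x^3 - 32x^2
  (3x)(-3x^2 - 3x + 8) = -9x^3 - 9x^2 + 24x
  (-6)(-3x^2 - 3x + 8) = 18x^2 + 18x - 48
Sum: 12x^4 + 3x^3 - 23x^2 + 42x - 48


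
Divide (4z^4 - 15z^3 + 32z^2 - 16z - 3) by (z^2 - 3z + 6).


(4z^4 - 15z^3 + 32z^2 - 16z - 3) / (z^2 - 3z + 6)
Step 1: 4z^2 * (z^2 - 3z + 6) = 4z^4 - 12z^3 + 24z^2; subtract.
Step 2: -3z * (z^2 - 3z + 6) = -3z^3 + 9z^2 - 18z; subtract.
Step 3: -1 * (z^2 - 3z + 6) = -z^2 + 3z - 6; subtract.
Quotient: 4z^2 - 3z - 1, Remainder: -z + 3


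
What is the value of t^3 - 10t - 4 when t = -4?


Using direct substitution:
  1 * (-4)^3 = -64
  0 * (-4)^2 = 0
  -10 * (-4)^1 = 40
  constant: -4
Sum = -64 + 0 + 40 - 4 = -28


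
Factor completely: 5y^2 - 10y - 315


Roots satisfy r1 + r2 = -b/a = 2 and r1*r2 = c/a = -63.
So r1 = 9, r2 = -7.
5y^2 - 10y - 315 = 5(y - r1)(y - r2) = 5(y - 9)(y + 7)


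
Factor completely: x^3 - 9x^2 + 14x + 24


Try integer roots (divisors of 24). x=4: p(4)=0.
Divide out (x - 4): quotient is x^2 - 5x - 6.
Factor the quadratic: (x + 1)(x - 6)
Result: (x - 4)(x + 1)(x - 6)


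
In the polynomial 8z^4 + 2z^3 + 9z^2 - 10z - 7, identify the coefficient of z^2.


Read off the coefficient of z^2: 9


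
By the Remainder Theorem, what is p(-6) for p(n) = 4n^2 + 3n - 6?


By the Remainder Theorem, the remainder equals p(-6):
  4*(-6)^2 = 144
  3*(-6)^1 = -18
  constant: -6
Sum: 144 - 18 - 6 = 120


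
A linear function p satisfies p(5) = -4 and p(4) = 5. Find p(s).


p(s) = ms + b. Using p(5)=-4, p(4)=5:
m = (-4 - 5)/(5 - 4) = -9/1 = -9
b = -4 - m*(5) = -4 + 45 = 41
p(s) = -9s + 41


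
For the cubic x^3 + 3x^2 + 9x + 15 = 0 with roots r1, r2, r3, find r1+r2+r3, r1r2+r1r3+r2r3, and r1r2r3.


Monic cubic x^3+bx^2+cx+d=0: sum=-b, pairwise sum=c, product=-d.
b=3, c=9, d=15
r1+r2+r3 = -3
r1r2+r1r3+r2r3 = 9
r1r2r3 = -15


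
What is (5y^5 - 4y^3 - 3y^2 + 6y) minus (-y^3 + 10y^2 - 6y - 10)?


Distribute the minus sign:
  (5y^5 - 4y^3 - 3y^2 + 6y)
- (-y^3 + 10y^2 - 6y - 10)
Negate second polynomial: y^3 - 10y^2 + 6y + 10
Add: 5y^5 - 3y^3 - 13y^2 + 12y + 10


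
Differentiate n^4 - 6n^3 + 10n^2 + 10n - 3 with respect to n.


Apply the power rule term by term:
  d/dn(n^4) = 4n^3
  d/dn(-6n^3) = -18n^2
  d/dn(10n^2) = 20n
  d/dn(10n) = 10
  d/dn(-3) = 0
p'(n) = 4n^3 - 18n^2 + 20n + 10


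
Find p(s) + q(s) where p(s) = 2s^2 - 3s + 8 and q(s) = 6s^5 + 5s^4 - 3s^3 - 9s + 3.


Align terms by degree and add:
  2s^2 - 3s + 8
+ 6s^5 + 5s^4 - 3s^3 - 9s + 3
= 6s^5 + 5s^4 - 3s^3 + 2s^2 - 12s + 11


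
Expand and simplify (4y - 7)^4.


Expand (4y - 7)^4 by repeated multiplication:
  (4y - 7)^2 = 16y^2 - 56y + 49
  (4y - 7)^3 = 64y^3 - 336y^2 + 588y - 343
= 256y^4 - 1792y^3 + 4704y^2 - 5488y + 2401


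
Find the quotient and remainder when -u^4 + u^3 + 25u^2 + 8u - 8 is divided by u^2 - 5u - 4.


(-u^4 + u^3 + 25u^2 + 8u - 8) / (u^2 - 5u - 4)
Step 1: -u^2 * (u^2 - 5u - 4) = -u^4 + 5u^3 + 4u^2; subtract.
Step 2: -4u * (u^2 - 5u - 4) = -4u^3 + 20u^2 + 16u; subtract.
Step 3: 1 * (u^2 - 5u - 4) = u^2 - 5u - 4; subtract.
Quotient: -u^2 - 4u + 1, Remainder: -3u - 4


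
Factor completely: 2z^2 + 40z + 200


Roots satisfy r1 + r2 = -b/a = -20 and r1*r2 = c/a = 100.
So r1 = -10, r2 = -10.
2z^2 + 40z + 200 = 2(z - r1)(z - r2) = 2(z + 10)(z + 10)


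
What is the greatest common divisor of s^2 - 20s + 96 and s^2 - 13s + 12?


Factor each:
  s^2 - 20s + 96 = (s - 12)(s - 8)
  s^2 - 13s + 12 = (s - 12)(s - 1)
Common monic factor: s - 12


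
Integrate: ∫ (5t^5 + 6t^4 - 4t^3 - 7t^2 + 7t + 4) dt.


Reverse power rule on each term:
  ∫ 5t^5 dt = (5/6)t^6
  ∫ 6t^4 dt = (6/5)t^5
  ∫ -4t^3 dt = -t^4
  ∫ -7t^2 dt = -(7/3)t^3
  ∫ 7t dt = (7/2)t^2
  ∫ 4 dt = 4t
F(t) = (5/6)t^6 + (6/5)t^5 - t^4 - (7/3)t^3 + (7/2)t^2 + 4t + C


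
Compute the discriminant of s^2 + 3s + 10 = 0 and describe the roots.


D = b^2 - 4ac = (3)^2 - 4(1)(10) = 9 - 40 = -31
Since D < 0: two complex conjugate roots (no real roots)


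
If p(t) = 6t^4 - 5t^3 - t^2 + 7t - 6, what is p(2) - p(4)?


p(2) = 60
p(4) = 1222
p(2) - p(4) = 60 - 1222 = -1162


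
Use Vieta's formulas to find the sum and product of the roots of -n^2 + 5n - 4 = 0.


For an^2+bn+c=0: sum = -b/a, product = c/a.
a=-1, b=5, c=-4
Sum = -(5)/-1 = 5
Product = (-4)/-1 = 4


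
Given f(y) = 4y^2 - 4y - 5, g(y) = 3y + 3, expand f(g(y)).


Substitute g(y) into f:
f(g(y)) = 4*(3y + 3)^2 + (-4)*(3y + 3) + (-5)
(3y + 3)^2 = 9y^2 + 18y + 9
Expand and combine: 36y^2 + 60y + 19


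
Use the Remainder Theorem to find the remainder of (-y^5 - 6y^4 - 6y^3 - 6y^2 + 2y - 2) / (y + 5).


By the Remainder Theorem, the remainder equals p(-5):
  -1*(-5)^5 = 3125
  -6*(-5)^4 = -3750
  -6*(-5)^3 = 750
  -6*(-5)^2 = -150
  2*(-5)^1 = -10
  constant: -2
Sum: 3125 - 3750 + 750 - 150 - 10 - 2 = -37


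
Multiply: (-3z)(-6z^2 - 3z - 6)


Distribute each term of the first polynomial:
  (-3z)(-6z^2 - 3z - 6) = 18z^3 + 9z^2 + 18z
Sum: 18z^3 + 9z^2 + 18z


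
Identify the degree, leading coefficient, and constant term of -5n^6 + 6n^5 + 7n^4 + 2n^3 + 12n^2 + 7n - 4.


Highest power of n is 6, with coefficient -5. Constant term is -4.
Degree = 6, leading coefficient = -5, constant term = -4


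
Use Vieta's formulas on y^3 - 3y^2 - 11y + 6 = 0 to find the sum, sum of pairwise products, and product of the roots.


Monic cubic y^3+by^2+cy+d=0: sum=-b, pairwise sum=c, product=-d.
b=-3, c=-11, d=6
r1+r2+r3 = 3
r1r2+r1r3+r2r3 = -11
r1r2r3 = -6


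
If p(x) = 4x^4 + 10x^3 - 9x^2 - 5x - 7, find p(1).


Using direct substitution:
  4 * (1)^4 = 4
  10 * (1)^3 = 10
  -9 * (1)^2 = -9
  -5 * (1)^1 = -5
  constant: -7
Sum = 4 + 10 - 9 - 5 - 7 = -7


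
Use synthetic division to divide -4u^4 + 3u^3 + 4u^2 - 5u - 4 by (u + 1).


Synthetic division with c = -1. Coefficients: -4, 3, 4, -5, -4
Bring down -4.
  -4 * -1 = 4; 4 + 3 = 7
  7 * -1 = -7; -7 + 4 = -3
  -3 * -1 = 3; 3 - 5 = -2
  -2 * -1 = 2; 2 - 4 = -2
Quotient: -4u^3 + 7u^2 - 3u - 2, Remainder: -2


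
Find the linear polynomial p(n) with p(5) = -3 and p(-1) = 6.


p(n) = mn + b. Using p(5)=-3, p(-1)=6:
m = (-3 - 6)/(5 + 1) = -9/6 = -3/2
b = -3 - m*(5) = -3 + 15/2 = 9/2
p(n) = -(3/2)n + (9/2)


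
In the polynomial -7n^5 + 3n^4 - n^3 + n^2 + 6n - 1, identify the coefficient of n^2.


Read off the coefficient of n^2: 1


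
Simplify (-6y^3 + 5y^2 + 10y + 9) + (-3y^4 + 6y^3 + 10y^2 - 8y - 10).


Align terms by degree and add:
  -6y^3 + 5y^2 + 10y + 9
  -3y^4 + 6y^3 + 10y^2 - 8y - 10
= -3y^4 + 15y^2 + 2y - 1


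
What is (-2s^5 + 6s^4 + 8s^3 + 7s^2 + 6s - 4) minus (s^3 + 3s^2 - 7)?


Distribute the minus sign:
  (-2s^5 + 6s^4 + 8s^3 + 7s^2 + 6s - 4)
- (s^3 + 3s^2 - 7)
Negate second polynomial: -s^3 - 3s^2 + 7
Add: -2s^5 + 6s^4 + 7s^3 + 4s^2 + 6s + 3


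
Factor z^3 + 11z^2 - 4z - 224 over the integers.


Try integer roots (divisors of -224). z=4: p(4)=0.
Divide out (z - 4): quotient is z^2 + 15z + 56.
Factor the quadratic: (z + 8)(z + 7)
Result: (z - 4)(z + 8)(z + 7)


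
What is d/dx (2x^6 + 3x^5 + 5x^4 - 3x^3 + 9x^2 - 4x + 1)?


Apply the power rule term by term:
  d/dx(2x^6) = 12x^5
  d/dx(3x^5) = 15x^4
  d/dx(5x^4) = 20x^3
  d/dx(-3x^3) = -9x^2
  d/dx(9x^2) = 18x
  d/dx(-4x) = -4
  d/dx(1) = 0
p'(x) = 12x^5 + 15x^4 + 20x^3 - 9x^2 + 18x - 4


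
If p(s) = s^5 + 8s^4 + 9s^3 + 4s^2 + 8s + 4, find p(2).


Using direct substitution:
  1 * (2)^5 = 32
  8 * (2)^4 = 128
  9 * (2)^3 = 72
  4 * (2)^2 = 16
  8 * (2)^1 = 16
  constant: 4
Sum = 32 + 128 + 72 + 16 + 16 + 4 = 268


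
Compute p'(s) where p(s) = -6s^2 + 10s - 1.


Apply the power rule term by term:
  d/ds(-6s^2) = -12s
  d/ds(10s) = 10
  d/ds(-1) = 0
p'(s) = -12s + 10


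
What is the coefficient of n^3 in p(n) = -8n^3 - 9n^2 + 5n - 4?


Read off the coefficient of n^3: -8


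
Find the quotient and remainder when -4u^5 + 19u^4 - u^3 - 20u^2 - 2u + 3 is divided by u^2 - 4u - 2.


(-4u^5 + 19u^4 - u^3 - 20u^2 - 2u + 3) / (u^2 - 4u - 2)
Step 1: -4u^3 * (u^2 - 4u - 2) = -4u^5 + 16u^4 + 8u^3; subtract.
Step 2: 3u^2 * (u^2 - 4u - 2) = 3u^4 - 12u^3 - 6u^2; subtract.
Step 3: 3u * (u^2 - 4u - 2) = 3u^3 - 12u^2 - 6u; subtract.
Step 4: -2 * (u^2 - 4u - 2) = -2u^2 + 8u + 4; subtract.
Quotient: -4u^3 + 3u^2 + 3u - 2, Remainder: -4u - 1


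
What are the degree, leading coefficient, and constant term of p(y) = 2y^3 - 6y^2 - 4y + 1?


Highest power of y is 3, with coefficient 2. Constant term is 1.
Degree = 3, leading coefficient = 2, constant term = 1


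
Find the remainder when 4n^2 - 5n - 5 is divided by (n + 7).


By the Remainder Theorem, the remainder equals p(-7):
  4*(-7)^2 = 196
  -5*(-7)^1 = 35
  constant: -5
Sum: 196 + 35 - 5 = 226


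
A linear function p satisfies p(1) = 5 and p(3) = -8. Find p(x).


p(x) = mx + b. Using p(1)=5, p(3)=-8:
m = (5 + 8)/(1 - 3) = 13/-2 = -13/2
b = 5 - m*(1) = 5 + 13/2 = 23/2
p(x) = -(13/2)x + (23/2)


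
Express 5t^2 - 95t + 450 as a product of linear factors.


Roots satisfy r1 + r2 = -b/a = 19 and r1*r2 = c/a = 90.
So r1 = 10, r2 = 9.
5t^2 - 95t + 450 = 5(t - r1)(t - r2) = 5(t - 10)(t - 9)


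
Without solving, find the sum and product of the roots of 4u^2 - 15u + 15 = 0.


For au^2+bu+c=0: sum = -b/a, product = c/a.
a=4, b=-15, c=15
Sum = -(-15)/4 = 15/4
Product = (15)/4 = 15/4


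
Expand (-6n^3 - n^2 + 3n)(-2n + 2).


Distribute each term of the first polynomial:
  (-6n^3)(-2n + 2) = 12n^4 - 12n^3
  (-n^2)(-2n + 2) = 2n^3 - 2n^2
  (3n)(-2n + 2) = -6n^2 + 6n
Sum: 12n^4 - 10n^3 - 8n^2 + 6n


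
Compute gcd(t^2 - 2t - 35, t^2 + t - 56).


Factor each:
  t^2 - 2t - 35 = (t - 7)(t + 5)
  t^2 + t - 56 = (t - 7)(t + 8)
Common monic factor: t - 7


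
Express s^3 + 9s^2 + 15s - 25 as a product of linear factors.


Try integer roots (divisors of -25). s=-5: p(-5)=0.
Divide out (s + 5): quotient is s^2 + 4s - 5.
Factor the quadratic: (s + 5)(s - 1)
Result: (s + 5)(s + 5)(s - 1)


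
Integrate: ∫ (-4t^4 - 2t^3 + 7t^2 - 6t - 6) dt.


Reverse power rule on each term:
  ∫ -4t^4 dt = -(4/5)t^5
  ∫ -2t^3 dt = -(1/2)t^4
  ∫ 7t^2 dt = (7/3)t^3
  ∫ -6t dt = -3t^2
  ∫ -6 dt = -6t
F(t) = -(4/5)t^5 - (1/2)t^4 + (7/3)t^3 - 3t^2 - 6t + C


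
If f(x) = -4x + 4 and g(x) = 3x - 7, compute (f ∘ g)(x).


Substitute g(x) into f:
f(g(x)) = -4*(3x - 7) + 4
Expand and combine: -12x + 32


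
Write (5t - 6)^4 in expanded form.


Expand (5t - 6)^4 by repeated multiplication:
  (5t - 6)^2 = 25t^2 - 60t + 36
  (5t - 6)^3 = 125t^3 - 450t^2 + 540t - 216
= 625t^4 - 3000t^3 + 5400t^2 - 4320t + 1296


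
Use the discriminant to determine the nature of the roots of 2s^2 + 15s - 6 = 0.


D = b^2 - 4ac = (15)^2 - 4(2)(-6) = 225 + 48 = 273
Since D > 0: two distinct irrational roots


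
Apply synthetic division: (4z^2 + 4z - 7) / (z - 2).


Synthetic division with c = 2. Coefficients: 4, 4, -7
Bring down 4.
  4 * 2 = 8; 8 + 4 = 12
  12 * 2 = 24; 24 - 7 = 17
Quotient: 4z + 12, Remainder: 17


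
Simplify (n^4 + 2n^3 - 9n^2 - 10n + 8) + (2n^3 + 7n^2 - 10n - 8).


Align terms by degree and add:
  n^4 + 2n^3 - 9n^2 - 10n + 8
+ 2n^3 + 7n^2 - 10n - 8
= n^4 + 4n^3 - 2n^2 - 20n


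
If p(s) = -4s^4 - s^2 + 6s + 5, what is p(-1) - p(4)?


p(-1) = -6
p(4) = -1011
p(-1) - p(4) = -6 + 1011 = 1005


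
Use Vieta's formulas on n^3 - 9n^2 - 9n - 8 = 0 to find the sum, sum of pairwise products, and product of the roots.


Monic cubic n^3+bn^2+cn+d=0: sum=-b, pairwise sum=c, product=-d.
b=-9, c=-9, d=-8
r1+r2+r3 = 9
r1r2+r1r3+r2r3 = -9
r1r2r3 = 8


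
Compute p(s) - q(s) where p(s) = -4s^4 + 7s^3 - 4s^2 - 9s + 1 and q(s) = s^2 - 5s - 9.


Distribute the minus sign:
  (-4s^4 + 7s^3 - 4s^2 - 9s + 1)
- (s^2 - 5s - 9)
Negate second polynomial: -s^2 + 5s + 9
Add: -4s^4 + 7s^3 - 5s^2 - 4s + 10


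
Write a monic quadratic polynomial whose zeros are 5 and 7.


p(t) = (t - 5)(t - 7)
Expand: t^2 - 12t + 35


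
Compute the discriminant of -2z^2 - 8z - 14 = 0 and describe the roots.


D = b^2 - 4ac = (-8)^2 - 4(-2)(-14) = 64 - 112 = -48
Since D < 0: two complex conjugate roots (no real roots)


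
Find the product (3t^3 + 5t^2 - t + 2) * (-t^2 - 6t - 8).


Distribute each term of the first polynomial:
  (3t^3)(-t^2 - 6t - 8) = -3t^5 - 18t^4 - 24t^3
  (5t^2)(-t^2 - 6t - 8) = -5t^4 - 30t^3 - 40t^2
  (-t)(-t^2 - 6t - 8) = t^3 + 6t^2 + 8t
  (2)(-t^2 - 6t - 8) = -2t^2 - 12t - 16
Sum: -3t^5 - 23t^4 - 53t^3 - 36t^2 - 4t - 16


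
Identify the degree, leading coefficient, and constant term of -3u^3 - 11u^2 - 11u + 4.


Highest power of u is 3, with coefficient -3. Constant term is 4.
Degree = 3, leading coefficient = -3, constant term = 4


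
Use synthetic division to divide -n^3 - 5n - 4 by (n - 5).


Synthetic division with c = 5. Coefficients: -1, 0, -5, -4
Bring down -1.
  -1 * 5 = -5; -5 + 0 = -5
  -5 * 5 = -25; -25 - 5 = -30
  -30 * 5 = -150; -150 - 4 = -154
Quotient: -n^2 - 5n - 30, Remainder: -154


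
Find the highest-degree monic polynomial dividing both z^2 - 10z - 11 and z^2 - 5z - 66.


Factor each:
  z^2 - 10z - 11 = (z - 11)(z + 1)
  z^2 - 5z - 66 = (z - 11)(z + 6)
Common monic factor: z - 11


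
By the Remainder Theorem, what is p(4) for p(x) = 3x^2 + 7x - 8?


By the Remainder Theorem, the remainder equals p(4):
  3*(4)^2 = 48
  7*(4)^1 = 28
  constant: -8
Sum: 48 + 28 - 8 = 68


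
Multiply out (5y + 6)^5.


Expand (5y + 6)^5 by repeated multiplication:
  (5y + 6)^2 = 25y^2 + 60y + 36
  (5y + 6)^3 = 125y^3 + 450y^2 + 540y + 216
  (5y + 6)^4 = 625y^4 + 3000y^3 + 5400y^2 + 4320y + 1296
= 3125y^5 + 18750y^4 + 45000y^3 + 54000y^2 + 32400y + 7776


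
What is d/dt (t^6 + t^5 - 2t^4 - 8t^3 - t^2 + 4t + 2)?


Apply the power rule term by term:
  d/dt(t^6) = 6t^5
  d/dt(t^5) = 5t^4
  d/dt(-2t^4) = -8t^3
  d/dt(-8t^3) = -24t^2
  d/dt(-t^2) = -2t
  d/dt(4t) = 4
  d/dt(2) = 0
p'(t) = 6t^5 + 5t^4 - 8t^3 - 24t^2 - 2t + 4


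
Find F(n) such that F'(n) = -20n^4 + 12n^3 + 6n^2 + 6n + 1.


Reverse power rule on each term:
  ∫ -20n^4 dn = -4n^5
  ∫ 12n^3 dn = 3n^4
  ∫ 6n^2 dn = 2n^3
  ∫ 6n dn = 3n^2
  ∫ 1 dn = n
F(n) = -4n^5 + 3n^4 + 2n^3 + 3n^2 + n + C


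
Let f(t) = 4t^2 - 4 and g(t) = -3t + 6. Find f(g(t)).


Substitute g(t) into f:
f(g(t)) = 4*(-3t + 6)^2 + (-4)
(-3t + 6)^2 = 9t^2 - 36t + 36
Expand and combine: 36t^2 - 144t + 140


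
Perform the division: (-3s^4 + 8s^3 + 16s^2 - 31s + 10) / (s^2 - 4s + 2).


(-3s^4 + 8s^3 + 16s^2 - 31s + 10) / (s^2 - 4s + 2)
Step 1: -3s^2 * (s^2 - 4s + 2) = -3s^4 + 12s^3 - 6s^2; subtract.
Step 2: -4s * (s^2 - 4s + 2) = -4s^3 + 16s^2 - 8s; subtract.
Step 3: 6 * (s^2 - 4s + 2) = 6s^2 - 24s + 12; subtract.
Quotient: -3s^2 - 4s + 6, Remainder: s - 2


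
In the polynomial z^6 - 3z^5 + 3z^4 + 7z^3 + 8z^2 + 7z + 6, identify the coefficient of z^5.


Read off the coefficient of z^5: -3


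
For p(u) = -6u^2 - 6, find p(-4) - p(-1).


p(-4) = -102
p(-1) = -12
p(-4) - p(-1) = -102 + 12 = -90


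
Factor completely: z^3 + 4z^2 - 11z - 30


Try integer roots (divisors of -30). z=-2: p(-2)=0.
Divide out (z + 2): quotient is z^2 + 2z - 15.
Factor the quadratic: (z + 5)(z - 3)
Result: (z + 2)(z + 5)(z - 3)


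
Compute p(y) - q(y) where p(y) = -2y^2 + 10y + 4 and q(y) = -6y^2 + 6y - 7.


Distribute the minus sign:
  (-2y^2 + 10y + 4)
- (-6y^2 + 6y - 7)
Negate second polynomial: 6y^2 - 6y + 7
Add: 4y^2 + 4y + 11


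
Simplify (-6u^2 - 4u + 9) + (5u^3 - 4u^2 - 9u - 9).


Align terms by degree and add:
  -6u^2 - 4u + 9
+ 5u^3 - 4u^2 - 9u - 9
= 5u^3 - 10u^2 - 13u


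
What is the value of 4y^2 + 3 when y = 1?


Using direct substitution:
  4 * (1)^2 = 4
  0 * (1)^1 = 0
  constant: 3
Sum = 4 + 0 + 3 = 7


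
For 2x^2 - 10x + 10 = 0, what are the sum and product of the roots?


For ax^2+bx+c=0: sum = -b/a, product = c/a.
a=2, b=-10, c=10
Sum = -(-10)/2 = 5
Product = (10)/2 = 5


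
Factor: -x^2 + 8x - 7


Roots satisfy r1 + r2 = -b/a = 8 and r1*r2 = c/a = 7.
So r1 = 7, r2 = 1.
-x^2 + 8x - 7 = -(x - r1)(x - r2) = -(x - 7)(x - 1)


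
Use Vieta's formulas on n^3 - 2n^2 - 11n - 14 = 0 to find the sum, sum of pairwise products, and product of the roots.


Monic cubic n^3+bn^2+cn+d=0: sum=-b, pairwise sum=c, product=-d.
b=-2, c=-11, d=-14
r1+r2+r3 = 2
r1r2+r1r3+r2r3 = -11
r1r2r3 = 14


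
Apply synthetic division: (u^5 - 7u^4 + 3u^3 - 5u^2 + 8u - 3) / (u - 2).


Synthetic division with c = 2. Coefficients: 1, -7, 3, -5, 8, -3
Bring down 1.
  1 * 2 = 2; 2 - 7 = -5
  -5 * 2 = -10; -10 + 3 = -7
  -7 * 2 = -14; -14 - 5 = -19
  -19 * 2 = -38; -38 + 8 = -30
  -30 * 2 = -60; -60 - 3 = -63
Quotient: u^4 - 5u^3 - 7u^2 - 19u - 30, Remainder: -63


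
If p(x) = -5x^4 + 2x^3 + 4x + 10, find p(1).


Using direct substitution:
  -5 * (1)^4 = -5
  2 * (1)^3 = 2
  0 * (1)^2 = 0
  4 * (1)^1 = 4
  constant: 10
Sum = -5 + 2 + 0 + 4 + 10 = 11


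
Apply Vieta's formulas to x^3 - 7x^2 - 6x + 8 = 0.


Monic cubic x^3+bx^2+cx+d=0: sum=-b, pairwise sum=c, product=-d.
b=-7, c=-6, d=8
r1+r2+r3 = 7
r1r2+r1r3+r2r3 = -6
r1r2r3 = -8


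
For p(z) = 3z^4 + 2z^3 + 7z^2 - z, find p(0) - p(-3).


p(0) = 0
p(-3) = 255
p(0) - p(-3) = 0 - 255 = -255


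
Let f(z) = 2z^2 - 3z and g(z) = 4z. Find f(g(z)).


Substitute g(z) into f:
f(g(z)) = 2*(4z)^2 + (-3)*(4z)
(4z)^2 = 16z^2
Expand and combine: 32z^2 - 12z


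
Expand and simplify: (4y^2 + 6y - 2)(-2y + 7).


Distribute each term of the first polynomial:
  (4y^2)(-2y + 7) = -8y^3 + 28y^2
  (6y)(-2y + 7) = -12y^2 + 42y
  (-2)(-2y + 7) = 4y - 14
Sum: -8y^3 + 16y^2 + 46y - 14


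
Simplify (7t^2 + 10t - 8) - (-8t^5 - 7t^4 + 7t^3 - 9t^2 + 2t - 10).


Distribute the minus sign:
  (7t^2 + 10t - 8)
- (-8t^5 - 7t^4 + 7t^3 - 9t^2 + 2t - 10)
Negate second polynomial: 8t^5 + 7t^4 - 7t^3 + 9t^2 - 2t + 10
Add: 8t^5 + 7t^4 - 7t^3 + 16t^2 + 8t + 2


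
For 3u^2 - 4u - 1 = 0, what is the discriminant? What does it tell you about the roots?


D = b^2 - 4ac = (-4)^2 - 4(3)(-1) = 16 + 12 = 28
Since D > 0: two distinct irrational roots


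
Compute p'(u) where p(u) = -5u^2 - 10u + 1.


Apply the power rule term by term:
  d/du(-5u^2) = -10u
  d/du(-10u) = -10
  d/du(1) = 0
p'(u) = -10u - 10


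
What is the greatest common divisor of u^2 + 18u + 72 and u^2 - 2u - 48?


Factor each:
  u^2 + 18u + 72 = (u + 6)(u + 12)
  u^2 - 2u - 48 = (u + 6)(u - 8)
Common monic factor: u + 6


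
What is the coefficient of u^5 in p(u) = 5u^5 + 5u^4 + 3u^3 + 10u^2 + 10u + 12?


Read off the coefficient of u^5: 5


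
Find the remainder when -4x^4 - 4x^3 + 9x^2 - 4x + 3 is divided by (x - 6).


By the Remainder Theorem, the remainder equals p(6):
  -4*(6)^4 = -5184
  -4*(6)^3 = -864
  9*(6)^2 = 324
  -4*(6)^1 = -24
  constant: 3
Sum: -5184 - 864 + 324 - 24 + 3 = -5745


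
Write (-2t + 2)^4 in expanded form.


Expand (-2t + 2)^4 by repeated multiplication:
  (-2t + 2)^2 = 4t^2 - 8t + 4
  (-2t + 2)^3 = -8t^3 + 24t^2 - 24t + 8
= 16t^4 - 64t^3 + 96t^2 - 64t + 16


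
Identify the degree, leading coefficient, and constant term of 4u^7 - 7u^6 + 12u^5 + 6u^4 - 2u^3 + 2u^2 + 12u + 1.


Highest power of u is 7, with coefficient 4. Constant term is 1.
Degree = 7, leading coefficient = 4, constant term = 1


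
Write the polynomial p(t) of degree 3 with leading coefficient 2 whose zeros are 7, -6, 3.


p(t) = 2(t - 7)(t + 6)(t - 3)
Expand: 2t^3 - 8t^2 - 78t + 252


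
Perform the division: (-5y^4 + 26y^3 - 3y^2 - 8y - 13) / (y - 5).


(-5y^4 + 26y^3 - 3y^2 - 8y - 13) / (y - 5)
Step 1: -5y^3 * (y - 5) = -5y^4 + 25y^3; subtract.
Step 2: y^2 * (y - 5) = y^3 - 5y^2; subtract.
Step 3: 2y * (y - 5) = 2y^2 - 10y; subtract.
Step 4: 2 * (y - 5) = 2y - 10; subtract.
Quotient: -5y^3 + y^2 + 2y + 2, Remainder: -3


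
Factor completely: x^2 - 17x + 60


Roots satisfy r1 + r2 = -b/a = 17 and r1*r2 = c/a = 60.
So r1 = 5, r2 = 12.
x^2 - 17x + 60 = (x - r1)(x - r2) = (x - 5)(x - 12)


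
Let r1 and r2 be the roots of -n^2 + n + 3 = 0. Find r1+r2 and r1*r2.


For an^2+bn+c=0: sum = -b/a, product = c/a.
a=-1, b=1, c=3
Sum = -(1)/-1 = 1
Product = (3)/-1 = -3


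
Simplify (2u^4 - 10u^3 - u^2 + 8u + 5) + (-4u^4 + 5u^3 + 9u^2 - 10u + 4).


Align terms by degree and add:
  2u^4 - 10u^3 - u^2 + 8u + 5
  -4u^4 + 5u^3 + 9u^2 - 10u + 4
= -2u^4 - 5u^3 + 8u^2 - 2u + 9


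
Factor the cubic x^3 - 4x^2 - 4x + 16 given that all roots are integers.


Try integer roots (divisors of 16). x=-2: p(-2)=0.
Divide out (x + 2): quotient is x^2 - 6x + 8.
Factor the quadratic: (x - 4)(x - 2)
Result: (x + 2)(x - 4)(x - 2)


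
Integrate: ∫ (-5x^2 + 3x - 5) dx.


Reverse power rule on each term:
  ∫ -5x^2 dx = -(5/3)x^3
  ∫ 3x dx = (3/2)x^2
  ∫ -5 dx = -5x
F(x) = -(5/3)x^3 + (3/2)x^2 - 5x + C


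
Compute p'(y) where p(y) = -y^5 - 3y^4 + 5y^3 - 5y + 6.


Apply the power rule term by term:
  d/dy(-y^5) = -5y^4
  d/dy(-3y^4) = -12y^3
  d/dy(5y^3) = 15y^2
  d/dy(-5y) = -5
  d/dy(6) = 0
p'(y) = -5y^4 - 12y^3 + 15y^2 - 5


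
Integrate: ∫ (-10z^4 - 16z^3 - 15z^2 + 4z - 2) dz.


Reverse power rule on each term:
  ∫ -10z^4 dz = -2z^5
  ∫ -16z^3 dz = -4z^4
  ∫ -15z^2 dz = -5z^3
  ∫ 4z dz = 2z^2
  ∫ -2 dz = -2z
F(z) = -2z^5 - 4z^4 - 5z^3 + 2z^2 - 2z + C


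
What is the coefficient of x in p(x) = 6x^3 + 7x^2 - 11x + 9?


Read off the coefficient of x: -11


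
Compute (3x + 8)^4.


Expand (3x + 8)^4 by repeated multiplication:
  (3x + 8)^2 = 9x^2 + 48x + 64
  (3x + 8)^3 = 27x^3 + 216x^2 + 576x + 512
= 81x^4 + 864x^3 + 3456x^2 + 6144x + 4096


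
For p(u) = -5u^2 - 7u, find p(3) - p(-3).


p(3) = -66
p(-3) = -24
p(3) - p(-3) = -66 + 24 = -42


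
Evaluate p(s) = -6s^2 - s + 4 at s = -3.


Using direct substitution:
  -6 * (-3)^2 = -54
  -1 * (-3)^1 = 3
  constant: 4
Sum = -54 + 3 + 4 = -47


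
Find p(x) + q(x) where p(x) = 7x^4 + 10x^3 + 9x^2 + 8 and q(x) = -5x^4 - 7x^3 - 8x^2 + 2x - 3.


Align terms by degree and add:
  7x^4 + 10x^3 + 9x^2 + 8
  -5x^4 - 7x^3 - 8x^2 + 2x - 3
= 2x^4 + 3x^3 + x^2 + 2x + 5


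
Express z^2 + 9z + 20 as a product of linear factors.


Roots satisfy r1 + r2 = -b/a = -9 and r1*r2 = c/a = 20.
So r1 = -5, r2 = -4.
z^2 + 9z + 20 = (z - r1)(z - r2) = (z + 5)(z + 4)


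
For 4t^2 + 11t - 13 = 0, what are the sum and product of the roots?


For at^2+bt+c=0: sum = -b/a, product = c/a.
a=4, b=11, c=-13
Sum = -(11)/4 = -11/4
Product = (-13)/4 = -13/4


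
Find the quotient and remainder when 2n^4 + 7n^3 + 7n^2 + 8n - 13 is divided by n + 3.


(2n^4 + 7n^3 + 7n^2 + 8n - 13) / (n + 3)
Step 1: 2n^3 * (n + 3) = 2n^4 + 6n^3; subtract.
Step 2: n^2 * (n + 3) = n^3 + 3n^2; subtract.
Step 3: 4n * (n + 3) = 4n^2 + 12n; subtract.
Step 4: -4 * (n + 3) = -4n - 12; subtract.
Quotient: 2n^3 + n^2 + 4n - 4, Remainder: -1


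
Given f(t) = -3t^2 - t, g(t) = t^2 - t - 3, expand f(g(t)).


Substitute g(t) into f:
f(g(t)) = -3*(t^2 - t - 3)^2 + (-1)*(t^2 - t - 3)
(t^2 - t - 3)^2 = t^4 - 2t^3 - 5t^2 + 6t + 9
Expand and combine: -3t^4 + 6t^3 + 14t^2 - 17t - 24


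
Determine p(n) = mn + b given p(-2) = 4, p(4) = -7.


p(n) = mn + b. Using p(-2)=4, p(4)=-7:
m = (4 + 7)/(-2 - 4) = 11/-6 = -11/6
b = 4 - m*(-2) = 4 - 11/3 = 1/3
p(n) = -(11/6)n + (1/3)


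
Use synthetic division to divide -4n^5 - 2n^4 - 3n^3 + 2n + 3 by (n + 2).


Synthetic division with c = -2. Coefficients: -4, -2, -3, 0, 2, 3
Bring down -4.
  -4 * -2 = 8; 8 - 2 = 6
  6 * -2 = -12; -12 - 3 = -15
  -15 * -2 = 30; 30 + 0 = 30
  30 * -2 = -60; -60 + 2 = -58
  -58 * -2 = 116; 116 + 3 = 119
Quotient: -4n^4 + 6n^3 - 15n^2 + 30n - 58, Remainder: 119


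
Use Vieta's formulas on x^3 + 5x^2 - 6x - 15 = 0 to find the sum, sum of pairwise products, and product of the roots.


Monic cubic x^3+bx^2+cx+d=0: sum=-b, pairwise sum=c, product=-d.
b=5, c=-6, d=-15
r1+r2+r3 = -5
r1r2+r1r3+r2r3 = -6
r1r2r3 = 15


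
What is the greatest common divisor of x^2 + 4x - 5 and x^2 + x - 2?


Factor each:
  x^2 + 4x - 5 = (x - 1)(x + 5)
  x^2 + x - 2 = (x - 1)(x + 2)
Common monic factor: x - 1


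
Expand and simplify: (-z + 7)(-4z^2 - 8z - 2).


Distribute each term of the first polynomial:
  (-z)(-4z^2 - 8z - 2) = 4z^3 + 8z^2 + 2z
  (7)(-4z^2 - 8z - 2) = -28z^2 - 56z - 14
Sum: 4z^3 - 20z^2 - 54z - 14


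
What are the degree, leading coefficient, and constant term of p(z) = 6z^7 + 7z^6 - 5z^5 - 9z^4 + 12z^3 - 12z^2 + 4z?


Highest power of z is 7, with coefficient 6. Constant term is 0.
Degree = 7, leading coefficient = 6, constant term = 0


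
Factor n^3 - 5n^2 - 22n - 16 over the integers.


Try integer roots (divisors of -16). n=-2: p(-2)=0.
Divide out (n + 2): quotient is n^2 - 7n - 8.
Factor the quadratic: (n - 8)(n + 1)
Result: (n + 2)(n - 8)(n + 1)


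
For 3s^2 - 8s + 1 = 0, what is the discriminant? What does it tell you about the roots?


D = b^2 - 4ac = (-8)^2 - 4(3)(1) = 64 - 12 = 52
Since D > 0: two distinct irrational roots


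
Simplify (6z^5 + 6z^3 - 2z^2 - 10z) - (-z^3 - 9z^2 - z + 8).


Distribute the minus sign:
  (6z^5 + 6z^3 - 2z^2 - 10z)
- (-z^3 - 9z^2 - z + 8)
Negate second polynomial: z^3 + 9z^2 + z - 8
Add: 6z^5 + 7z^3 + 7z^2 - 9z - 8


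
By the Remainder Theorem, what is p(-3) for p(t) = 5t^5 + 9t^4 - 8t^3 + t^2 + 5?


By the Remainder Theorem, the remainder equals p(-3):
  5*(-3)^5 = -1215
  9*(-3)^4 = 729
  -8*(-3)^3 = 216
  1*(-3)^2 = 9
  0*(-3)^1 = 0
  constant: 5
Sum: -1215 + 729 + 216 + 9 + 0 + 5 = -256


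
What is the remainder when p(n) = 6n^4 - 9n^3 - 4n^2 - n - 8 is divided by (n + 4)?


By the Remainder Theorem, the remainder equals p(-4):
  6*(-4)^4 = 1536
  -9*(-4)^3 = 576
  -4*(-4)^2 = -64
  -1*(-4)^1 = 4
  constant: -8
Sum: 1536 + 576 - 64 + 4 - 8 = 2044


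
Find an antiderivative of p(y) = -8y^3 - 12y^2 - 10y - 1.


Reverse power rule on each term:
  ∫ -8y^3 dy = -2y^4
  ∫ -12y^2 dy = -4y^3
  ∫ -10y dy = -5y^2
  ∫ -1 dy = -y
F(y) = -2y^4 - 4y^3 - 5y^2 - y + C


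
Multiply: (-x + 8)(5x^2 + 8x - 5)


Distribute each term of the first polynomial:
  (-x)(5x^2 + 8x - 5) = -5x^3 - 8x^2 + 5x
  (8)(5x^2 + 8x - 5) = 40x^2 + 64x - 40
Sum: -5x^3 + 32x^2 + 69x - 40


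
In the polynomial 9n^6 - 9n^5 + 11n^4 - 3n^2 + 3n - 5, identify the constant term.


Read off the constant term: -5


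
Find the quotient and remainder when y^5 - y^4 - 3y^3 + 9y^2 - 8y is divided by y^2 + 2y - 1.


(y^5 - y^4 - 3y^3 + 9y^2 - 8y) / (y^2 + 2y - 1)
Step 1: y^3 * (y^2 + 2y - 1) = y^5 + 2y^4 - y^3; subtract.
Step 2: -3y^2 * (y^2 + 2y - 1) = -3y^4 - 6y^3 + 3y^2; subtract.
Step 3: 4y * (y^2 + 2y - 1) = 4y^3 + 8y^2 - 4y; subtract.
Step 4: -2 * (y^2 + 2y - 1) = -2y^2 - 4y + 2; subtract.
Quotient: y^3 - 3y^2 + 4y - 2, Remainder: -2


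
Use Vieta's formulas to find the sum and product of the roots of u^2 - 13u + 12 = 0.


For au^2+bu+c=0: sum = -b/a, product = c/a.
a=1, b=-13, c=12
Sum = -(-13)/1 = 13
Product = (12)/1 = 12
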